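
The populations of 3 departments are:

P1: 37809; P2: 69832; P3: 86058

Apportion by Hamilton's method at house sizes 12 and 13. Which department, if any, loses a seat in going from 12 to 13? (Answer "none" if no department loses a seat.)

At 12 seats: P1 3, P2 4, P3 5.
At 13 seats: P1 2, P2 5, P3 6.
P1 drops from 3 to 2.

P1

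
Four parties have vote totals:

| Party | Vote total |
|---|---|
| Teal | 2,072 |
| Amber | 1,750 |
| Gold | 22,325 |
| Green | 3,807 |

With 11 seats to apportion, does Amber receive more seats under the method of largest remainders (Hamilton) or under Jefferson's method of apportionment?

Hamilton

Hamilton: Teal 1, Amber 1, Gold 8, Green 1.
Jefferson: Teal 0, Amber 0, Gold 10, Green 1.
Amber gets 1 under Hamilton and 0 under Jefferson.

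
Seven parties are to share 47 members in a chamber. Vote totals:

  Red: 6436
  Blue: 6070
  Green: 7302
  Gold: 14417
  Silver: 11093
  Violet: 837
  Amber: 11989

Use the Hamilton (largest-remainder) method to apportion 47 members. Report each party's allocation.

Red 5; Blue 5; Green 6; Gold 11; Silver 9; Violet 1; Amber 10

Standard divisor: 58144 ÷ 47 ≈ 1237.106.
Standard quotas: Red 5.2025, Blue 4.9066, Green 5.9025, Gold 11.6538, Silver 8.9669, Violet 0.6766, Amber 9.6912.
Lower quotas: Red 5, Blue 4, Green 5, Gold 11, Silver 8, Violet 0, Amber 9 (sum 42, leaving 5 seats).
Remainders in descending order: Silver 0.9669, Blue 0.9066, Green 0.9025, Amber 0.6912, Violet 0.6766, Gold 0.6538, Red 0.2025.
The surplus seats go to Silver, Blue, Green, Amber, Violet.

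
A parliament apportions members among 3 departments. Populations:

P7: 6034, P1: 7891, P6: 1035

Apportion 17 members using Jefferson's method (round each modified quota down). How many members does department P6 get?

1

Standard divisor 14960/17 ≈ 880; standard quotas: P7 6.857, P1 8.967, P6 1.176.
Rounding down gives 6, 8, 1 = 15 seats, so the divisor must be adjusted.
With modified divisor 800: modified quotas P7 7.543, P1 9.864, P6 1.294.
Rounding down: P7 7, P1 9, P6 1 (total 17).
P6 receives 1.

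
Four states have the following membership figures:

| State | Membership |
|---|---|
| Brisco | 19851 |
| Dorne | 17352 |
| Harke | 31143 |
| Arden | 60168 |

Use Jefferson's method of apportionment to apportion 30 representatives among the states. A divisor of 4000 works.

With modified divisor 4000: modified quotas Brisco 4.963, Dorne 4.338, Harke 7.786, Arden 15.042.
Rounding down: Brisco 4, Dorne 4, Harke 7, Arden 15 (total 30).

Brisco: 4, Dorne: 4, Harke: 7, Arden: 15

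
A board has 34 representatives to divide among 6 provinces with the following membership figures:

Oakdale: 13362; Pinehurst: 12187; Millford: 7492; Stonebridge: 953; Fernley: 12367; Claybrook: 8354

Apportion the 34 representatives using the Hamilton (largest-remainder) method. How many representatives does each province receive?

The standard divisor is 54715/34 ≈ 1609.265.
Standard quotas: Oakdale 8.3032, Pinehurst 7.5730, Millford 4.6555, Stonebridge 0.5922, Fernley 7.6849, Claybrook 5.1912.
Lower quotas: Oakdale 8, Pinehurst 7, Millford 4, Stonebridge 0, Fernley 7, Claybrook 5 (sum 31, leaving 3 seats).
Remainders in descending order: Fernley 0.6849, Millford 0.6555, Stonebridge 0.5922, Pinehurst 0.5730, Oakdale 0.3032, Claybrook 0.1912.
Largest remainders: Fernley, Millford, Stonebridge receive the extra seats.

Oakdale 8; Pinehurst 7; Millford 5; Stonebridge 1; Fernley 8; Claybrook 5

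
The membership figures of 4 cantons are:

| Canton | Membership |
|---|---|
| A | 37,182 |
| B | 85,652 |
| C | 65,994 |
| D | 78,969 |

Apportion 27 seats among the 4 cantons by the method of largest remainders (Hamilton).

Total 267797; standard divisor 267797/27 ≈ 9918.407.
Standard quotas: A 3.7488, B 8.6357, C 6.6537, D 7.9619.
Lower quotas: A 3, B 8, C 6, D 7 (sum 24, leaving 3 seats).
Remainders in descending order: D 0.9619, A 0.7488, C 0.6537, B 0.6357.
The surplus seats go to D, A, C.

A 4, B 8, C 7, D 8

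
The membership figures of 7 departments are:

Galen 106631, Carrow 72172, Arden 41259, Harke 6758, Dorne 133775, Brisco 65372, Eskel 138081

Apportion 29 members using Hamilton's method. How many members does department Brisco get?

3

Total 564048; standard divisor 564048/29 ≈ 19449.931.
Standard quotas: Galen 5.4823, Carrow 3.7107, Arden 2.1213, Harke 0.3475, Dorne 6.8779, Brisco 3.3610, Eskel 7.0993.
Lower quotas: Galen 5, Carrow 3, Arden 2, Harke 0, Dorne 6, Brisco 3, Eskel 7 (sum 26, leaving 3 seats).
Remainders in descending order: Dorne 0.8779, Carrow 0.7107, Galen 0.4823, Brisco 0.3610, Harke 0.3475, Arden 0.1213, Eskel 0.0993.
Largest remainders: Dorne, Carrow, Galen receive the extra seats.
Brisco receives 3.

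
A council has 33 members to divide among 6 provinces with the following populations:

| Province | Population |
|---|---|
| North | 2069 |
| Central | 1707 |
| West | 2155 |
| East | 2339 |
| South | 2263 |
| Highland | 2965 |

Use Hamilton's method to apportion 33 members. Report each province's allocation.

Total 13498; standard divisor 13498/33 ≈ 409.03.
Standard quotas: North 5.058, Central 4.173, West 5.269, East 5.718, South 5.533, Highland 7.249.
Lower quotas: North 5, Central 4, West 5, East 5, South 5, Highland 7 (sum 31, leaving 2 seats).
Remainders in descending order: East 0.718, South 0.533, West 0.269, Highland 0.249, Central 0.173, North 0.058.
The surplus seats go to East, South.

North 5, Central 4, West 5, East 6, South 6, Highland 7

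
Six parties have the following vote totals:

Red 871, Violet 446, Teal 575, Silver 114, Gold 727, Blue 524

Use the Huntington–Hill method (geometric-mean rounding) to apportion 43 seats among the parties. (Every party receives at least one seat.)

With divisor 76.7: modified quotas Red 11.356, Violet 5.815, Teal 7.497, Silver 1.486, Gold 9.478, Blue 6.832.
Geometric-mean thresholds: Red √(11·12)=11.489, Violet √(5·6)=5.477, Teal √(7·8)=7.483, Silver √(1·2)=1.414, Gold √(9·10)=9.487, Blue √(6·7)=6.481.
Each quota rounded against its threshold gives Red 11, Violet 6, Teal 8, Silver 2, Gold 9, Blue 7 (total 43).

Red 11, Violet 6, Teal 8, Silver 2, Gold 9, Blue 7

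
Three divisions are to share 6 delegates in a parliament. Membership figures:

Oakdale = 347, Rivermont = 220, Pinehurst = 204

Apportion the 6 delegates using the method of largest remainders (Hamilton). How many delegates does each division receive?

Oakdale 3; Rivermont 2; Pinehurst 1

Total 771; standard divisor 771/6 ≈ 128.5.
Standard quotas: Oakdale 2.700, Rivermont 1.712, Pinehurst 1.588.
Lower quotas: Oakdale 2, Rivermont 1, Pinehurst 1 (sum 4, leaving 2 seats).
Remainders in descending order: Rivermont 0.712, Oakdale 0.700, Pinehurst 0.588.
The surplus seats go to Rivermont, Oakdale.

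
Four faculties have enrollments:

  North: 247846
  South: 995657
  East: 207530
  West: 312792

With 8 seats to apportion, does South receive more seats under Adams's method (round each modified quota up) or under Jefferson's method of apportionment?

Jefferson

Adams: North 1, South 4, East 1, West 2.
Jefferson: North 1, South 5, East 1, West 1.
South gets 4 under Adams and 5 under Jefferson.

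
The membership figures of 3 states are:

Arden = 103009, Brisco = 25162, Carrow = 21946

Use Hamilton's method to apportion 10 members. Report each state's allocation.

Total 150117; standard divisor 150117/10 ≈ 15011.7.
Standard quotas: Arden 6.8619, Brisco 1.6762, Carrow 1.4619.
Lower quotas: Arden 6, Brisco 1, Carrow 1 (sum 8, leaving 2 seats).
Remainders in descending order: Arden 0.8619, Brisco 0.6762, Carrow 0.4619.
Largest remainders: Arden, Brisco receive the extra seats.

Arden 7; Brisco 2; Carrow 1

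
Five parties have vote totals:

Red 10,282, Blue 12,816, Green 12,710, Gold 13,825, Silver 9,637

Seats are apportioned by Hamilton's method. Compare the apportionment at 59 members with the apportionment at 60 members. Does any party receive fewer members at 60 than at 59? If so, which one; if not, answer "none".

none

At 59 seats: Red 10, Blue 13, Green 13, Gold 14, Silver 9.
At 60 seats: Red 10, Blue 13, Green 13, Gold 14, Silver 10.
No party's allocation decreased.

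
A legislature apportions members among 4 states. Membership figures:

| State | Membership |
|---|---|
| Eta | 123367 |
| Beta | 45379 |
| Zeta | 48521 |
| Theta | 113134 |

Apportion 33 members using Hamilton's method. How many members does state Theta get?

Total 330401; standard divisor 330401/33 ≈ 10012.152.
Standard quotas: Eta 12.3217, Beta 4.5324, Zeta 4.8462, Theta 11.2997.
Lower quotas: Eta 12, Beta 4, Zeta 4, Theta 11 (sum 31, leaving 2 seats).
Remainders in descending order: Zeta 0.8462, Beta 0.5324, Eta 0.3217, Theta 0.2997.
Largest remainders: Zeta, Beta receive the extra seats.
Theta receives 11.

11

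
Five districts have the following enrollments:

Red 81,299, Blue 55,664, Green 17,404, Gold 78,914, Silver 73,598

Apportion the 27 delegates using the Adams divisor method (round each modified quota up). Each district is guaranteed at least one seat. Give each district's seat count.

Standard divisor 306879/27 ≈ 11365.889; standard quotas: Red 7.153, Blue 4.897, Green 1.531, Gold 6.943, Silver 6.475.
Rounding up gives 8, 5, 2, 7, 7 = 29 seats, so the divisor must be adjusted.
With modified divisor 12700: modified quotas Red 6.401, Blue 4.383, Green 1.370, Gold 6.214, Silver 5.795.
Rounding up: Red 7, Blue 5, Green 2, Gold 7, Silver 6 (total 27).

Red 7; Blue 5; Green 2; Gold 7; Silver 6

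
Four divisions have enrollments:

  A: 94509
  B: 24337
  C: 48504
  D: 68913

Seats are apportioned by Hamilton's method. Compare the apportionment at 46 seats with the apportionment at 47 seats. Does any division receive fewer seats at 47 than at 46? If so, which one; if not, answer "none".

C

At 46 seats: A 18, B 5, C 10, D 13.
At 47 seats: A 19, B 5, C 9, D 14.
C drops from 10 to 9.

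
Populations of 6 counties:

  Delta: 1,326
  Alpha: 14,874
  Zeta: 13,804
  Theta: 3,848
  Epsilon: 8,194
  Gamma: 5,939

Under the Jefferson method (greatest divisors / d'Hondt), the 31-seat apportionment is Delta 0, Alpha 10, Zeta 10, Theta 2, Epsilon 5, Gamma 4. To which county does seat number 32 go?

Priority for the next seat is population ÷ (current seats + 1).
Priorities: Delta 1326.000, Alpha 1352.182, Zeta 1254.909, Theta 1282.667, Epsilon 1365.667, Gamma 1187.800.
Highest priority: Epsilon.

Epsilon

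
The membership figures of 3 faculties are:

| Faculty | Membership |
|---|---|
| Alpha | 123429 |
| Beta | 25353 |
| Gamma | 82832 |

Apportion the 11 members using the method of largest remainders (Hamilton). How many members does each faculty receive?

The standard divisor is 231614/11 ≈ 21055.818.
Standard quotas: Alpha 5.8620, Beta 1.2041, Gamma 3.9339.
Lower quotas: Alpha 5, Beta 1, Gamma 3 (sum 9, leaving 2 seats).
Remainders in descending order: Gamma 0.9339, Alpha 0.8620, Beta 0.2041.
Largest remainders: Gamma, Alpha receive the extra seats.

Alpha 6, Beta 1, Gamma 4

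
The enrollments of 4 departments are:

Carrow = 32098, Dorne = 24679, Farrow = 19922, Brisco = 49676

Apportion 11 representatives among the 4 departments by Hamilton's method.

The standard divisor is 126375/11 ≈ 11488.636.
Standard quotas: Carrow 2.7939, Dorne 2.1481, Farrow 1.7341, Brisco 4.3239.
Lower quotas: Carrow 2, Dorne 2, Farrow 1, Brisco 4 (sum 9, leaving 2 seats).
Remainders in descending order: Carrow 0.7939, Farrow 0.7341, Brisco 0.3239, Dorne 0.1481.
The surplus seats go to Carrow, Farrow.

Carrow=3, Dorne=2, Farrow=2, Brisco=4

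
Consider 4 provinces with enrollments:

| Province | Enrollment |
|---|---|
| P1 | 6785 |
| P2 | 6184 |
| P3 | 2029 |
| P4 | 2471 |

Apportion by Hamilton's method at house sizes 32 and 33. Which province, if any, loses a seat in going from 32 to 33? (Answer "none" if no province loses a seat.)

P4

At 32 seats: P1 12, P2 11, P3 4, P4 5.
At 33 seats: P1 13, P2 12, P3 4, P4 4.
P4 drops from 5 to 4.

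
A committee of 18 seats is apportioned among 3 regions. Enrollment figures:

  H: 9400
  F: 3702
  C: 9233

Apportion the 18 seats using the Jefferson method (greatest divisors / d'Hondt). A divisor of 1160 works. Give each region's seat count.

With modified divisor 1160: modified quotas H 8.103, F 3.191, C 7.959.
Rounding down: H 8, F 3, C 7 (total 18).

H: 8, F: 3, C: 7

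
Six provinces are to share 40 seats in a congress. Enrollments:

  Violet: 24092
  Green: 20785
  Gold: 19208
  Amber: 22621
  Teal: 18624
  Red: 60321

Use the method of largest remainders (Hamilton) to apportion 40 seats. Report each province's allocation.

Violet 6, Green 5, Gold 5, Amber 5, Teal 4, Red 15

Total 165651; standard divisor 165651/40 ≈ 4141.275.
Standard quotas: Violet 5.8175, Green 5.0190, Gold 4.6382, Amber 5.4623, Teal 4.4972, Red 14.5658.
Lower quotas: Violet 5, Green 5, Gold 4, Amber 5, Teal 4, Red 14 (sum 37, leaving 3 seats).
Remainders in descending order: Violet 0.8175, Gold 0.6382, Red 0.5658, Teal 0.4972, Amber 0.4623, Green 0.0190.
Largest remainders: Violet, Gold, Red receive the extra seats.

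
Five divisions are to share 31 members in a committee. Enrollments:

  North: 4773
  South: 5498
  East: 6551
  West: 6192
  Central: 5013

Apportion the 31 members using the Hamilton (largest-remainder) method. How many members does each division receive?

North 5, South 6, East 7, West 7, Central 6

Total 28027; standard divisor 28027/31 ≈ 904.097.
Standard quotas: North 5.2793, South 6.0812, East 7.2459, West 6.8488, Central 5.5448.
Lower quotas: North 5, South 6, East 7, West 6, Central 5 (sum 29, leaving 2 seats).
Remainders in descending order: West 0.8488, Central 0.5448, North 0.2793, East 0.2459, South 0.0812.
The surplus seats go to West, Central.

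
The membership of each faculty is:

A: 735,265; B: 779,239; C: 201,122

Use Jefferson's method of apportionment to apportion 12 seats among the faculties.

A 5, B 6, C 1

Standard divisor 1715626/12 ≈ 142968.833; standard quotas: A 5.143, B 5.450, C 1.407.
Rounding down gives 5, 5, 1 = 11 seats, so the divisor must be adjusted.
With modified divisor 126200: modified quotas A 5.826, B 6.175, C 1.594.
Rounding down: A 5, B 6, C 1 (total 12).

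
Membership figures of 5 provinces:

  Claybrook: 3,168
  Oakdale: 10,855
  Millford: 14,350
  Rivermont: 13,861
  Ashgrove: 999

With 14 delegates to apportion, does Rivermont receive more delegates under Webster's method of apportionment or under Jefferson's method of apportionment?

Webster: Claybrook 1, Oakdale 4, Millford 5, Rivermont 4, Ashgrove 0.
Jefferson: Claybrook 1, Oakdale 3, Millford 5, Rivermont 5, Ashgrove 0.
Rivermont gets 4 under Webster and 5 under Jefferson.

Jefferson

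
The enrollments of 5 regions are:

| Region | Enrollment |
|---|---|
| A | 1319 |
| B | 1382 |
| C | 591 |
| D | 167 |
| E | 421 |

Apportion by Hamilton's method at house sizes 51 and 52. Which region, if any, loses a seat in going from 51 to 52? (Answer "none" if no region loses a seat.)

At 51 seats: A 17, B 18, C 8, D 2, E 6.
At 52 seats: A 18, B 18, C 8, D 2, E 6.
No region's allocation decreased.

none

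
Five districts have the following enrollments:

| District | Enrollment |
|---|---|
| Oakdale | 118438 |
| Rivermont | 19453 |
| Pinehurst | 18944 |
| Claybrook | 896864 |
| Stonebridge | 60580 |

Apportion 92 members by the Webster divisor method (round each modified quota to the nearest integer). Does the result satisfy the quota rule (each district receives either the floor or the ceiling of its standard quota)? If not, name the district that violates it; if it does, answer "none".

Standard quotas: Oakdale 9.779, Rivermont 1.606, Pinehurst 1.564, Claybrook 74.049, Stonebridge 5.002.
Webster allocation: Oakdale 10, Rivermont 2, Pinehurst 2, Claybrook 73, Stonebridge 5.
Claybrook has quota 74.049 (lower 74, upper 75) but receives 73 — outside the quota interval.

Claybrook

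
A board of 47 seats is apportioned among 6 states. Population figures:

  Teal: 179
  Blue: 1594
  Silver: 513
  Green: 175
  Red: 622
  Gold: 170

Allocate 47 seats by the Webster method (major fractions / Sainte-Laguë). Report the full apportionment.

Standard divisor 3253/47 ≈ 69.213; standard quotas: Teal 2.586, Blue 23.030, Silver 7.412, Green 2.528, Red 8.987, Gold 2.456.
Rounding to the nearest integer gives Teal 3, Blue 23, Silver 7, Green 3, Red 9, Gold 2 — total 47, matching the house size, so no adjustment is needed.

Teal=3; Blue=23; Silver=7; Green=3; Red=9; Gold=2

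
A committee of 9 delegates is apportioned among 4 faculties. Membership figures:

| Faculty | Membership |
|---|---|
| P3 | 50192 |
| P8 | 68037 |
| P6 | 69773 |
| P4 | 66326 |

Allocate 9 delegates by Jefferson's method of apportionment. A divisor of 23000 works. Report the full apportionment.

P3: 2, P8: 2, P6: 3, P4: 2

With modified divisor 23000: modified quotas P3 2.182, P8 2.958, P6 3.034, P4 2.884.
Rounding down: P3 2, P8 2, P6 3, P4 2 (total 9).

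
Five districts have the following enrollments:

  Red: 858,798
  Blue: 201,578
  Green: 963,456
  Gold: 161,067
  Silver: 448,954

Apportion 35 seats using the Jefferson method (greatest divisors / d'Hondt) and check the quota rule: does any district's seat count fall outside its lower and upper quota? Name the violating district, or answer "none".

Standard quotas: Red 11.412, Blue 2.679, Green 12.803, Gold 2.140, Silver 5.966.
Jefferson allocation: Red 12, Blue 2, Green 13, Gold 2, Silver 6.
Every allocation lies between the lower and upper quota.

none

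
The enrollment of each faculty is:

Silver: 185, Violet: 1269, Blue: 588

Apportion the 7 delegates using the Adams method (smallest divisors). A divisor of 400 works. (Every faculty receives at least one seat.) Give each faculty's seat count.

Silver=1, Violet=4, Blue=2

With modified divisor 400: modified quotas Silver 0.463, Violet 3.172, Blue 1.470.
Rounding up: Silver 1, Violet 4, Blue 2 (total 7).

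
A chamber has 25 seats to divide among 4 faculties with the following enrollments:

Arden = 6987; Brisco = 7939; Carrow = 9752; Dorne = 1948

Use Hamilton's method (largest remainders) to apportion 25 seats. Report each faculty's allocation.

Arden 7, Brisco 7, Carrow 9, Dorne 2

The standard divisor is 26626/25 ≈ 1065.04.
Standard quotas: Arden 6.5603, Brisco 7.4542, Carrow 9.1565, Dorne 1.8290.
Lower quotas: Arden 6, Brisco 7, Carrow 9, Dorne 1 (sum 23, leaving 2 seats).
Remainders in descending order: Dorne 0.8290, Arden 0.5603, Brisco 0.4542, Carrow 0.1565.
Largest remainders: Dorne, Arden receive the extra seats.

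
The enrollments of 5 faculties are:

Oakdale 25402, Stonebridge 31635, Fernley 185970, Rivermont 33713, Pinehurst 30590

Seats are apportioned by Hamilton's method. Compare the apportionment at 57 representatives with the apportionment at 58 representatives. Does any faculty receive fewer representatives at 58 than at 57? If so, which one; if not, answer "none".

none

At 57 seats: Oakdale 5, Stonebridge 6, Fernley 34, Rivermont 6, Pinehurst 6.
At 58 seats: Oakdale 5, Stonebridge 6, Fernley 35, Rivermont 6, Pinehurst 6.
No faculty's allocation decreased.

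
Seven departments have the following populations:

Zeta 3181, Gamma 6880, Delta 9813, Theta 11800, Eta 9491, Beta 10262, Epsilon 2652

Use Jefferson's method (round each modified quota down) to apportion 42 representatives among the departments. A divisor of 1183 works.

With modified divisor 1183: modified quotas Zeta 2.689, Gamma 5.816, Delta 8.295, Theta 9.975, Eta 8.023, Beta 8.675, Epsilon 2.242.
Rounding down: Zeta 2, Gamma 5, Delta 8, Theta 9, Eta 8, Beta 8, Epsilon 2 (total 42).

Zeta: 2; Gamma: 5; Delta: 8; Theta: 9; Eta: 8; Beta: 8; Epsilon: 2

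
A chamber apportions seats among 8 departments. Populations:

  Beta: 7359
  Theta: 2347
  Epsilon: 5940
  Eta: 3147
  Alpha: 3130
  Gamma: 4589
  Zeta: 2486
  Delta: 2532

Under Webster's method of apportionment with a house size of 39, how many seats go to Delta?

3

Standard divisor 31530/39 ≈ 808.462; standard quotas: Beta 9.102, Theta 2.903, Epsilon 7.347, Eta 3.893, Alpha 3.872, Gamma 5.676, Zeta 3.075, Delta 3.132.
Rounding to the nearest integer gives Beta 9, Theta 3, Epsilon 7, Eta 4, Alpha 4, Gamma 6, Zeta 3, Delta 3 — total 39, matching the house size, so no adjustment is needed.
Delta receives 3.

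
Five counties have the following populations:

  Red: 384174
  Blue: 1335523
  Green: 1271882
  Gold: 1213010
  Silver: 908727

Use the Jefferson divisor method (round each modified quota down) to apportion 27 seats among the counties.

Red 2, Blue 7, Green 7, Gold 6, Silver 5

Standard divisor 5113316/27 ≈ 189382.074; standard quotas: Red 2.029, Blue 7.052, Green 6.716, Gold 6.405, Silver 4.798.
Rounding down gives 2, 7, 6, 6, 4 = 25 seats, so the divisor must be adjusted.
With modified divisor 177500: modified quotas Red 2.164, Blue 7.524, Green 7.166, Gold 6.834, Silver 5.120.
Rounding down: Red 2, Blue 7, Green 7, Gold 6, Silver 5 (total 27).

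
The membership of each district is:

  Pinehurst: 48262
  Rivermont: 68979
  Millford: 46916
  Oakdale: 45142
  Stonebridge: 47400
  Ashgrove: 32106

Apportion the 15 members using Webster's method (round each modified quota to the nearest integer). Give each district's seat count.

Standard divisor 288805/15 ≈ 19253.667; standard quotas: Pinehurst 2.507, Rivermont 3.583, Millford 2.437, Oakdale 2.345, Stonebridge 2.462, Ashgrove 1.668.
Rounding to the nearest integer gives Pinehurst 3, Rivermont 4, Millford 2, Oakdale 2, Stonebridge 2, Ashgrove 2 — total 15, matching the house size, so no adjustment is needed.

Pinehurst 3; Rivermont 4; Millford 2; Oakdale 2; Stonebridge 2; Ashgrove 2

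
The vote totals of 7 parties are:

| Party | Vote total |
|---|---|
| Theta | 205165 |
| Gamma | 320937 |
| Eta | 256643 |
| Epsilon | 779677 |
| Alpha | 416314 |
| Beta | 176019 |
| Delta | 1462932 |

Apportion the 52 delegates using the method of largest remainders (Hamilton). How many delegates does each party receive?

Theta: 3, Gamma: 5, Eta: 4, Epsilon: 11, Alpha: 6, Beta: 2, Delta: 21

Total 3617687; standard divisor 3617687/52 ≈ 69570.904.
Standard quotas: Theta 2.9490, Gamma 4.6131, Eta 3.6889, Epsilon 11.2069, Alpha 5.9840, Beta 2.5301, Delta 21.0279.
Lower quotas: Theta 2, Gamma 4, Eta 3, Epsilon 11, Alpha 5, Beta 2, Delta 21 (sum 48, leaving 4 seats).
Remainders in descending order: Alpha 0.9840, Theta 0.9490, Eta 0.6889, Gamma 0.6131, Beta 0.5301, Epsilon 0.2069, Delta 0.0279.
The surplus seats go to Alpha, Theta, Eta, Gamma.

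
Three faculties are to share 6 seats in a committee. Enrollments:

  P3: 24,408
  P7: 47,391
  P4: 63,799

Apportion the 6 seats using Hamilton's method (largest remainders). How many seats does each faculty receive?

Total 135598; standard divisor 135598/6 ≈ 22599.667.
Standard quotas: P3 1.0800, P7 2.0970, P4 2.8230.
Lower quotas: P3 1, P7 2, P4 2 (sum 5, leaving 1 seat).
Remainders in descending order: P4 0.8230, P7 0.0970, P3 0.0800.
Largest remainder: P4 receives the extra seat.

P3=1, P7=2, P4=3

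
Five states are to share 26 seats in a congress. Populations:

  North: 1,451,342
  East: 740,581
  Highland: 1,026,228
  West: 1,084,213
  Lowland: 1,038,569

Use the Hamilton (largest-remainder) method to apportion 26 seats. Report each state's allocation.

North: 7, East: 4, Highland: 5, West: 5, Lowland: 5

The standard divisor is 5340933/26 ≈ 205420.5.
Standard quotas: North 7.0652, East 3.6052, Highland 4.9957, West 5.2780, Lowland 5.0558.
Lower quotas: North 7, East 3, Highland 4, West 5, Lowland 5 (sum 24, leaving 2 seats).
Remainders in descending order: Highland 0.9957, East 0.6052, West 0.2780, North 0.0652, Lowland 0.0558.
The surplus seats go to Highland, East.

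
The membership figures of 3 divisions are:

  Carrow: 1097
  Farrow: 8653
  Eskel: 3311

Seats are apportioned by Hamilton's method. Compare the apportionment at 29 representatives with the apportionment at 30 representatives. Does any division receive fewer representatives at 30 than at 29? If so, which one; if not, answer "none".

Carrow

At 29 seats: Carrow 3, Farrow 19, Eskel 7.
At 30 seats: Carrow 2, Farrow 20, Eskel 8.
Carrow drops from 3 to 2.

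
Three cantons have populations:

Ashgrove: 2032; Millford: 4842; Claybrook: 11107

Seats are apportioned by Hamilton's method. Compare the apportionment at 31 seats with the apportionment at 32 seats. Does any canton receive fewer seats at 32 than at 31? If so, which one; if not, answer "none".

Ashgrove

At 31 seats: Ashgrove 4, Millford 8, Claybrook 19.
At 32 seats: Ashgrove 3, Millford 9, Claybrook 20.
Ashgrove drops from 4 to 3.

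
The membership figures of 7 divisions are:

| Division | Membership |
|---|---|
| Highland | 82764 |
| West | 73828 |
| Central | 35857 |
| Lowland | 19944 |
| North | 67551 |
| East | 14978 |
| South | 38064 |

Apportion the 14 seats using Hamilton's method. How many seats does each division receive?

Highland 3, West 3, Central 1, Lowland 1, North 3, East 1, South 2

Standard divisor: 332986 ÷ 14 ≈ 23784.714.
Standard quotas: Highland 3.4797, West 3.1040, Central 1.5076, Lowland 0.8385, North 2.8401, East 0.6297, South 1.6004.
Lower quotas: Highland 3, West 3, Central 1, Lowland 0, North 2, East 0, South 1 (sum 10, leaving 4 seats).
Remainders in descending order: North 0.8401, Lowland 0.8385, East 0.6297, South 0.6004, Central 0.5076, Highland 0.4797, West 0.1040.
Largest remainders: North, Lowland, East, South receive the extra seats.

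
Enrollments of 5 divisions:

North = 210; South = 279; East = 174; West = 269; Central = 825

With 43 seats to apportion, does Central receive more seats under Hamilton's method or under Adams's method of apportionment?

Hamilton

Hamilton: North 5, South 7, East 4, West 7, Central 20.
Adams: North 5, South 7, East 5, West 7, Central 19.
Central gets 20 under Hamilton and 19 under Adams.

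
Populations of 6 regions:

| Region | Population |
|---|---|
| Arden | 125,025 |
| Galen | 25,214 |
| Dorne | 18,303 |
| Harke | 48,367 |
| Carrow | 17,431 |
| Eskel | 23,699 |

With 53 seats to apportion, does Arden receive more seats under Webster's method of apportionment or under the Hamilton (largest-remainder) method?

Webster: Arden 25, Galen 5, Dorne 4, Harke 10, Carrow 4, Eskel 5.
Hamilton: Arden 26, Galen 5, Dorne 4, Harke 10, Carrow 3, Eskel 5.
Arden gets 25 under Webster and 26 under Hamilton.

Hamilton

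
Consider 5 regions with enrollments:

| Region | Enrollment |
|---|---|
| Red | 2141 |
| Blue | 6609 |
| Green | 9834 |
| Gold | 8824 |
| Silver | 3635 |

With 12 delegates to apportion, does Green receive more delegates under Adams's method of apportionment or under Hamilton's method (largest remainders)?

Adams: Red 1, Blue 3, Green 3, Gold 3, Silver 2.
Hamilton: Red 1, Blue 3, Green 4, Gold 3, Silver 1.
Green gets 3 under Adams and 4 under Hamilton.

Hamilton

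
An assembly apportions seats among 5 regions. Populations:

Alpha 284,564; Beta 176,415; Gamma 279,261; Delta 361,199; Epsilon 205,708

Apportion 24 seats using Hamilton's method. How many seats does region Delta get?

Standard divisor: 1307147 ÷ 24 ≈ 54464.458.
Standard quotas: Alpha 5.2248, Beta 3.2391, Gamma 5.1274, Delta 6.6318, Epsilon 3.7769.
Lower quotas: Alpha 5, Beta 3, Gamma 5, Delta 6, Epsilon 3 (sum 22, leaving 2 seats).
Remainders in descending order: Epsilon 0.7769, Delta 0.6318, Beta 0.2391, Alpha 0.2248, Gamma 0.1274.
The surplus seats go to Epsilon, Delta.
Delta receives 7.

7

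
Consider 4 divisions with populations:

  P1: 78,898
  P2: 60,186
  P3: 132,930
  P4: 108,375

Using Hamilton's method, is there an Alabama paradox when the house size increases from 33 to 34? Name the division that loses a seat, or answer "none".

none

At 33 seats: P1 7, P2 5, P3 12, P4 9.
At 34 seats: P1 7, P2 5, P3 12, P4 10.
No division's allocation decreased.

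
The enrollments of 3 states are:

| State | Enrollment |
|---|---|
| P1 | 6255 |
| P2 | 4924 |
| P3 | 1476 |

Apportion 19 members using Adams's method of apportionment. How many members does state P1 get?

9

Standard divisor 12655/19 ≈ 666.053; standard quotas: P1 9.391, P2 7.393, P3 2.216.
Rounding up gives 10, 8, 3 = 21 seats, so the divisor must be adjusted.
With modified divisor 720: modified quotas P1 8.688, P2 6.839, P3 2.050.
Rounding up: P1 9, P2 7, P3 3 (total 19).
P1 receives 9.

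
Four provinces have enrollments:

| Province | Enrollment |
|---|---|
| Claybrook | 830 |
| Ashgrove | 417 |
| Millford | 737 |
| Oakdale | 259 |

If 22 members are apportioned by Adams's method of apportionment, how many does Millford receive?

7

Standard divisor 2243/22 ≈ 101.955; standard quotas: Claybrook 8.141, Ashgrove 4.090, Millford 7.229, Oakdale 2.540.
Rounding up gives 9, 5, 8, 3 = 25 seats, so the divisor must be adjusted.
With modified divisor 110: modified quotas Claybrook 7.545, Ashgrove 3.791, Millford 6.700, Oakdale 2.355.
Rounding up: Claybrook 8, Ashgrove 4, Millford 7, Oakdale 3 (total 22).
Millford receives 7.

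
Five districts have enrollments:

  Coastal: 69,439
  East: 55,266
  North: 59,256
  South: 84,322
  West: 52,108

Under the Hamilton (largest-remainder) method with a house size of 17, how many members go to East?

3

Standard divisor: 320391 ÷ 17 ≈ 18846.529.
Standard quotas: Coastal 3.6844, East 2.9324, North 3.1441, South 4.4741, West 2.7649.
Lower quotas: Coastal 3, East 2, North 3, South 4, West 2 (sum 14, leaving 3 seats).
Remainders in descending order: East 0.9324, West 0.7649, Coastal 0.6844, South 0.4741, North 0.1441.
Largest remainders: East, West, Coastal receive the extra seats.
East receives 3.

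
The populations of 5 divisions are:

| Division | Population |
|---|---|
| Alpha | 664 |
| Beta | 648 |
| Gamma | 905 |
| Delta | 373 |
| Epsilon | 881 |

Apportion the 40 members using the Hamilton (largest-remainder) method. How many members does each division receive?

Alpha 8, Beta 8, Gamma 10, Delta 4, Epsilon 10

The standard divisor is 3471/40 ≈ 86.775.
Standard quotas: Alpha 7.652, Beta 7.468, Gamma 10.429, Delta 4.298, Epsilon 10.153.
Lower quotas: Alpha 7, Beta 7, Gamma 10, Delta 4, Epsilon 10 (sum 38, leaving 2 seats).
Remainders in descending order: Alpha 0.652, Beta 0.468, Gamma 0.429, Delta 0.298, Epsilon 0.153.
The surplus seats go to Alpha, Beta.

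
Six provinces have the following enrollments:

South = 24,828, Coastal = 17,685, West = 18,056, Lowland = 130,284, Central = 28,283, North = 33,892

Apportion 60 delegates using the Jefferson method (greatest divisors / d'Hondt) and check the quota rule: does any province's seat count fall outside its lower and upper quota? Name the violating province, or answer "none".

Standard quotas: South 5.887, Coastal 4.194, West 4.282, Lowland 30.894, Central 6.707, North 8.037.
Jefferson allocation: South 6, Coastal 4, West 4, Lowland 32, Central 6, North 8.
Lowland has quota 30.894 (lower 30, upper 31) but receives 32 — outside the quota interval.

Lowland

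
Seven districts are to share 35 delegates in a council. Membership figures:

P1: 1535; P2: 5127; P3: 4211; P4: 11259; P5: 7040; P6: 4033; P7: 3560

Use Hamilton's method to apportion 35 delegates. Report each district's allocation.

P1 1; P2 5; P3 4; P4 11; P5 7; P6 4; P7 3

The standard divisor is 36765/35 ≈ 1050.429.
Standard quotas: P1 1.4613, P2 4.8809, P3 4.0088, P4 10.7185, P5 6.7020, P6 3.8394, P7 3.3891.
Lower quotas: P1 1, P2 4, P3 4, P4 10, P5 6, P6 3, P7 3 (sum 31, leaving 4 seats).
Remainders in descending order: P2 0.8809, P6 0.8394, P4 0.7185, P5 0.7020, P1 0.4613, P7 0.3891, P3 0.0088.
Largest remainders: P2, P6, P4, P5 receive the extra seats.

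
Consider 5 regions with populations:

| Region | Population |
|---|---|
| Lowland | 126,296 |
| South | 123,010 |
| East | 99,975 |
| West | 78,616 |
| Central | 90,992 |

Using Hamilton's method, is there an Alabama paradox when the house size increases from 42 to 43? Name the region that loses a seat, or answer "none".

At 42 seats: Lowland 10, South 10, East 8, West 6, Central 8.
At 43 seats: Lowland 10, South 10, East 8, West 7, Central 8.
No region's allocation decreased.

none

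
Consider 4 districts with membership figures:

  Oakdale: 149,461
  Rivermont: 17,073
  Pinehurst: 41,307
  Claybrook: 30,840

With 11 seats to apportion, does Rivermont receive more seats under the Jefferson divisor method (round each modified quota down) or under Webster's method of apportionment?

Jefferson: Oakdale 8, Rivermont 0, Pinehurst 2, Claybrook 1.
Webster: Oakdale 7, Rivermont 1, Pinehurst 2, Claybrook 1.
Rivermont gets 0 under Jefferson and 1 under Webster.

Webster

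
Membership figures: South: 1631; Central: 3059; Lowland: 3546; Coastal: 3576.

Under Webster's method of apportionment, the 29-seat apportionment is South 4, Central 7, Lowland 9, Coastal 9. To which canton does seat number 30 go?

Central

Priority for the next seat is population ÷ (current seats + 0.5).
Priorities: South 362.444, Central 407.867, Lowland 373.263, Coastal 376.421.
Highest priority: Central.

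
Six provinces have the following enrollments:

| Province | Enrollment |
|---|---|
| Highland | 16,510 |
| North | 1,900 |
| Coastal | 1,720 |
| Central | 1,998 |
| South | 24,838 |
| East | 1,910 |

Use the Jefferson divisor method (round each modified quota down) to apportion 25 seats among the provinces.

Highland: 9, North: 1, Coastal: 0, Central: 1, South: 13, East: 1

Standard divisor 48876/25 ≈ 1955.04; standard quotas: Highland 8.445, North 0.972, Coastal 0.880, Central 1.022, South 12.705, East 0.977.
Rounding down gives 8, 0, 0, 1, 12, 0 = 21 seats, so the divisor must be adjusted.
With modified divisor 1800: modified quotas Highland 9.172, North 1.056, Coastal 0.956, Central 1.110, South 13.799, East 1.061.
Rounding down: Highland 9, North 1, Coastal 0, Central 1, South 13, East 1 (total 25).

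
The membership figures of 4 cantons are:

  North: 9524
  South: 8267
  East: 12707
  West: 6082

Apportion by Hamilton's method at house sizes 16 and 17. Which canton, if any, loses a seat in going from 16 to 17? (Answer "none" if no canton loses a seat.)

At 16 seats: North 4, South 4, East 5, West 3.
At 17 seats: North 4, South 4, East 6, West 3.
No canton's allocation decreased.

none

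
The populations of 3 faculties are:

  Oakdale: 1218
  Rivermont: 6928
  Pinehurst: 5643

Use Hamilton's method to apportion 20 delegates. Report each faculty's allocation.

Oakdale=2, Rivermont=10, Pinehurst=8

The standard divisor is 13789/20 ≈ 689.45.
Standard quotas: Oakdale 1.7666, Rivermont 10.0486, Pinehurst 8.1848.
Lower quotas: Oakdale 1, Rivermont 10, Pinehurst 8 (sum 19, leaving 1 seat).
Remainders in descending order: Oakdale 0.7666, Pinehurst 0.1848, Rivermont 0.0486.
The surplus seat goes to Oakdale.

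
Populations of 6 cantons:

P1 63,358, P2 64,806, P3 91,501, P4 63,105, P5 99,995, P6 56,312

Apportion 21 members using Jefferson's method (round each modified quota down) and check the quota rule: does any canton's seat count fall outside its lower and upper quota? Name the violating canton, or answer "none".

none

Standard quotas: P1 3.030, P2 3.100, P3 4.376, P4 3.018, P5 4.783, P6 2.693.
Jefferson allocation: P1 3, P2 3, P3 4, P4 3, P5 5, P6 3.
Every allocation lies between the lower and upper quota.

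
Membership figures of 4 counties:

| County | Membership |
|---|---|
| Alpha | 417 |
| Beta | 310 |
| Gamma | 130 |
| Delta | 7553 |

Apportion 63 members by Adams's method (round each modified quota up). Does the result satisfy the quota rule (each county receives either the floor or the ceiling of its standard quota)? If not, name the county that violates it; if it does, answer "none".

Standard quotas: Alpha 3.124, Beta 2.322, Gamma 0.974, Delta 56.580.
Adams allocation: Alpha 4, Beta 3, Gamma 1, Delta 55.
Delta has quota 56.580 (lower 56, upper 57) but receives 55 — outside the quota interval.

Delta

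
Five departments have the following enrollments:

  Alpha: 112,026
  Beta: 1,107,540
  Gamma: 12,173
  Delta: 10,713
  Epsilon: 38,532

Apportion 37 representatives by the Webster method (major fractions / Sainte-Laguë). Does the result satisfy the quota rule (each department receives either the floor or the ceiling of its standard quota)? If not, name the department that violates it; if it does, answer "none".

Standard quotas: Alpha 3.236, Beta 31.990, Gamma 0.352, Delta 0.309, Epsilon 1.113.
Webster allocation: Alpha 3, Beta 33, Gamma 0, Delta 0, Epsilon 1.
Beta has quota 31.990 (lower 31, upper 32) but receives 33 — outside the quota interval.

Beta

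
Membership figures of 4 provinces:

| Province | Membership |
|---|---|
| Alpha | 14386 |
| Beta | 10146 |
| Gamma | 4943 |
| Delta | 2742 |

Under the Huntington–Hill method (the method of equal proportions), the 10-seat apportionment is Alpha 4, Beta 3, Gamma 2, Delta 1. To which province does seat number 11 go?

Priority for the next seat is population ÷ (√(s·(s+1))).
Priorities: Alpha 3216.807, Beta 2928.898, Gamma 2017.971, Delta 1938.887.
Highest priority: Alpha.

Alpha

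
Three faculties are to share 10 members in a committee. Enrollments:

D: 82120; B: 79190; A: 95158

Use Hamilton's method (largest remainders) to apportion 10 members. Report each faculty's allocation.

D=3, B=3, A=4

The standard divisor is 256468/10 ≈ 25646.8.
Standard quotas: D 3.2020, B 3.0877, A 3.7103.
Lower quotas: D 3, B 3, A 3 (sum 9, leaving 1 seat).
Remainders in descending order: A 0.7103, D 0.2020, B 0.0877.
Largest remainder: A receives the extra seat.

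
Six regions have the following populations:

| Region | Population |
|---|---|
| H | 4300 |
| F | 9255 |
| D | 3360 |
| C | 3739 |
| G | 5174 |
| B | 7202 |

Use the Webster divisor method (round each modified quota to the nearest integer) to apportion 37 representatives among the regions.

Standard divisor 33030/37 ≈ 892.703; standard quotas: H 4.817, F 10.367, D 3.764, C 4.188, G 5.796, B 8.068.
Rounding to the nearest integer gives H 5, F 10, D 4, C 4, G 6, B 8 — total 37, matching the house size, so no adjustment is needed.

H 5, F 10, D 4, C 4, G 6, B 8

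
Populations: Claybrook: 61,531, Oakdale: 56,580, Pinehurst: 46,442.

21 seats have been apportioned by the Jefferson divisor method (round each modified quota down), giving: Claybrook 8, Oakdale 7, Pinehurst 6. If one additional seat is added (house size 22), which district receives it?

Priority for the next seat is population ÷ (current seats + 1).
Priorities: Claybrook 6836.778, Oakdale 7072.500, Pinehurst 6634.571.
Highest priority: Oakdale.

Oakdale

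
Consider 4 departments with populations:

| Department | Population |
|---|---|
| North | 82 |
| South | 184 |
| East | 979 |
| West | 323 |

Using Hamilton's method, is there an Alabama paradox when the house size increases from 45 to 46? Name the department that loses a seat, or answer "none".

At 45 seats: North 3, South 5, East 28, West 9.
At 46 seats: North 2, South 5, East 29, West 10.
North drops from 3 to 2.

North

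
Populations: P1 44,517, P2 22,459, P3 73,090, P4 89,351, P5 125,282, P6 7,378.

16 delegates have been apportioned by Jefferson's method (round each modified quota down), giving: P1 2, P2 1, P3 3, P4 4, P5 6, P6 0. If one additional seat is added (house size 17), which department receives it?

Priority for the next seat is population ÷ (current seats + 1).
Priorities: P1 14839.000, P2 11229.500, P3 18272.500, P4 17870.200, P5 17897.429, P6 7378.000.
Highest priority: P3.

P3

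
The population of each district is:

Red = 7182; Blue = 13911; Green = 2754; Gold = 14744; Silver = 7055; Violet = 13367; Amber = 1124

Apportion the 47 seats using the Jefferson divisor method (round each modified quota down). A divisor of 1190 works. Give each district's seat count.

With modified divisor 1190: modified quotas Red 6.035, Blue 11.690, Green 2.314, Gold 12.390, Silver 5.929, Violet 11.233, Amber 0.945.
Rounding down: Red 6, Blue 11, Green 2, Gold 12, Silver 5, Violet 11, Amber 0 (total 47).

Red 6; Blue 11; Green 2; Gold 12; Silver 5; Violet 11; Amber 0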